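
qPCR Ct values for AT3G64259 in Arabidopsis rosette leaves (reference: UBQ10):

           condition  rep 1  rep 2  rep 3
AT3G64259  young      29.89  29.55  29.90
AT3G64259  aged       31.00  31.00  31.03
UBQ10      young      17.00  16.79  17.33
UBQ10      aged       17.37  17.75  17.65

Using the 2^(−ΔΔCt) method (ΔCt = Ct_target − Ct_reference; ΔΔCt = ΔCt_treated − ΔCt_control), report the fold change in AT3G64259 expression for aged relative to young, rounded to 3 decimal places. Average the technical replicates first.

Mean Ct: AT3G64259 young 29.780; AT3G64259 aged 31.010; UBQ10 young 17.040; UBQ10 aged 17.590
ΔCt(young) = 29.780 − 17.040 = 12.740
ΔCt(aged) = 31.010 − 17.590 = 13.420
ΔΔCt = 13.420 − 12.740 = 0.680
Fold change = 2^(−0.680) = 0.6242

0.624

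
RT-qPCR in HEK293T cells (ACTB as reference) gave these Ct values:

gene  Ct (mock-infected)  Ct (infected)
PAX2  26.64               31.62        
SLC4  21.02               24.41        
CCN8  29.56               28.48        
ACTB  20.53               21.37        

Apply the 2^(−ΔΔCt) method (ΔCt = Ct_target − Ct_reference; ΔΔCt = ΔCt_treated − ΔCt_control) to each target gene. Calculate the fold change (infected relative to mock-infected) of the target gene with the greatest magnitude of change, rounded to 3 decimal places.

0.057

PAX2: ΔΔCt = (31.62−21.37) − (26.64−20.53) = 10.25 − 6.11 = 4.14; fold change = 2^-4.14 = 0.057
SLC4: ΔΔCt = (24.41−21.37) − (21.02−20.53) = 3.04 − 0.49 = 2.55; fold change = 2^-2.55 = 0.171
CCN8: ΔΔCt = (28.48−21.37) − (29.56−20.53) = 7.11 − 9.03 = -1.92; fold change = 2^1.92 = 3.784
PAX2 has the largest |ΔΔCt| = 4.14.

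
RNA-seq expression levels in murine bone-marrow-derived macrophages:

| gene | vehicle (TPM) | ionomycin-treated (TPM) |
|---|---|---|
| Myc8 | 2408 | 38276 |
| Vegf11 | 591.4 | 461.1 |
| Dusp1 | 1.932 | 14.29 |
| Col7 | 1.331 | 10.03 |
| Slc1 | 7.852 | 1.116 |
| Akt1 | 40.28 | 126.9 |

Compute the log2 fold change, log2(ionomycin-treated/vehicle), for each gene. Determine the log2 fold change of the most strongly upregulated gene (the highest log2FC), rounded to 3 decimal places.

3.991

log2(38276/2408) = 3.991  (Myc8)
log2(461.1/591.4) = -0.359  (Vegf11)
log2(14.29/1.932) = 2.887  (Dusp1)
log2(10.03/1.331) = 2.914  (Col7)
log2(1.116/7.852) = -2.815  (Slc1)
log2(126.9/40.28) = 1.656  (Akt1)
Myc8 is most strongly upregulated.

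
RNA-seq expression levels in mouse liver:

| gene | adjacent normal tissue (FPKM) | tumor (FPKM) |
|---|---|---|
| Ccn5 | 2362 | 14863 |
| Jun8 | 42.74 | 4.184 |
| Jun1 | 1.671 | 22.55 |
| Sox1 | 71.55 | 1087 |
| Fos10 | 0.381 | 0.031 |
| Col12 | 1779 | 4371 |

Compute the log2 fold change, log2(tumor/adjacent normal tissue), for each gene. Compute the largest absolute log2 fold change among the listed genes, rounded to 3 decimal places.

3.925

log2(14863/2362) = 2.654  (Ccn5)
log2(4.184/42.74) = -3.353  (Jun8)
log2(22.55/1.671) = 3.754  (Jun1)
log2(1087/71.55) = 3.925  (Sox1)
log2(0.031/0.381) = -3.619  (Fos10)
log2(4371/1779) = 1.297  (Col12)
The largest magnitude belongs to Sox1.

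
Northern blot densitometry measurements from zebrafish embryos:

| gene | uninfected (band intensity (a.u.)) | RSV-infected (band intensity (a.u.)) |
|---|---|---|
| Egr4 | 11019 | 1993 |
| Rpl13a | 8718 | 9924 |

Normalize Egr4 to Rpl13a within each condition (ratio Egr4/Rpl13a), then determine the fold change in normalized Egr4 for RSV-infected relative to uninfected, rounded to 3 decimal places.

Egr4/Rpl13a (uninfected) = 11019 / 8718 = 1.2639
Egr4/Rpl13a (RSV-infected) = 1993 / 9924 = 0.20083
Fold change = 0.20083 / 1.2639 = 0.1589

0.159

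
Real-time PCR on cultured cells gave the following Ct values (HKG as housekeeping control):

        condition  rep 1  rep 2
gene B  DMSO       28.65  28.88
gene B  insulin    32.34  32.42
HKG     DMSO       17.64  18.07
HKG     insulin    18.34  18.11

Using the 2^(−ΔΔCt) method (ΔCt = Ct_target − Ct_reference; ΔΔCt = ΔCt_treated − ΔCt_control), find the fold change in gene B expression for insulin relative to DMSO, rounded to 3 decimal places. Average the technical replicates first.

Mean Ct: gene B DMSO 28.765; gene B insulin 32.380; HKG DMSO 17.855; HKG insulin 18.225
ΔCt(DMSO) = 28.765 − 17.855 = 10.910
ΔCt(insulin) = 32.380 − 18.225 = 14.155
ΔΔCt = 14.155 − 10.910 = 3.245
Fold change = 2^(−3.245) = 0.1055

0.105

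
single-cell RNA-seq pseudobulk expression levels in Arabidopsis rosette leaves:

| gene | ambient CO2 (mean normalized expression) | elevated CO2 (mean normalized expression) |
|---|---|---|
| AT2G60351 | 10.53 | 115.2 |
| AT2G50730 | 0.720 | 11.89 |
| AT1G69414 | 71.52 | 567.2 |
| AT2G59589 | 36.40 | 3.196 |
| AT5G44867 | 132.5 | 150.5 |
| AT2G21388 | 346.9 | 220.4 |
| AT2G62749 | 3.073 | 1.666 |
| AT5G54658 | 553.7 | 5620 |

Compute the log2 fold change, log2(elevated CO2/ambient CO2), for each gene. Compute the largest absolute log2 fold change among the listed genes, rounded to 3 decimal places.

4.046

log2(115.2/10.53) = 3.452  (AT2G60351)
log2(11.89/0.720) = 4.046  (AT2G50730)
log2(567.2/71.52) = 2.987  (AT1G69414)
log2(3.196/36.40) = -3.510  (AT2G59589)
log2(150.5/132.5) = 0.184  (AT5G44867)
log2(220.4/346.9) = -0.654  (AT2G21388)
log2(1.666/3.073) = -0.883  (AT2G62749)
log2(5620/553.7) = 3.343  (AT5G54658)
The largest magnitude belongs to AT2G50730.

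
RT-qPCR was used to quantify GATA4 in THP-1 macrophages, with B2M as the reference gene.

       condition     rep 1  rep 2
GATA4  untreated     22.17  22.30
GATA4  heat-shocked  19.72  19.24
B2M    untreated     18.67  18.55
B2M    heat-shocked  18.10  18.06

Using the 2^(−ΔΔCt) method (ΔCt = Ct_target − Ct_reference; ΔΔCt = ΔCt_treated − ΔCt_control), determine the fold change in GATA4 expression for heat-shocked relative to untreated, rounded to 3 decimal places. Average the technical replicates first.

4.675

Mean Ct: GATA4 untreated 22.235; GATA4 heat-shocked 19.480; B2M untreated 18.610; B2M heat-shocked 18.080
ΔCt(untreated) = 22.235 − 18.610 = 3.625
ΔCt(heat-shocked) = 19.480 − 18.080 = 1.400
ΔΔCt = 1.400 − 3.625 = -2.225
Fold change = 2^(−(-2.225)) = 2^2.225 = 4.6751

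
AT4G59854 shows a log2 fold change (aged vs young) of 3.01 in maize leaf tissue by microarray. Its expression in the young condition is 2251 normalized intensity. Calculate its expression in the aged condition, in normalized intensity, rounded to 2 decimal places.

Fold change = 2^(3.01) = 8.0556
aged expression = 2251 × 8.0556 = 18133.26

18133.26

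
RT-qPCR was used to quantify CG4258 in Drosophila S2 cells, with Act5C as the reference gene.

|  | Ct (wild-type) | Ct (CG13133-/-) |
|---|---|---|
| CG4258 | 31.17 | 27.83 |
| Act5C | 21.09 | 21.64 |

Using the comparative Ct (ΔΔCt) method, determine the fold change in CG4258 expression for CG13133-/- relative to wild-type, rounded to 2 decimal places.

ΔCt(wild-type) = 31.170 − 21.090 = 10.080
ΔCt(CG13133-/-) = 27.830 − 21.640 = 6.190
ΔΔCt = 6.190 − 10.080 = -3.890
Fold change = 2^(−(-3.890)) = 2^3.890 = 14.825

14.83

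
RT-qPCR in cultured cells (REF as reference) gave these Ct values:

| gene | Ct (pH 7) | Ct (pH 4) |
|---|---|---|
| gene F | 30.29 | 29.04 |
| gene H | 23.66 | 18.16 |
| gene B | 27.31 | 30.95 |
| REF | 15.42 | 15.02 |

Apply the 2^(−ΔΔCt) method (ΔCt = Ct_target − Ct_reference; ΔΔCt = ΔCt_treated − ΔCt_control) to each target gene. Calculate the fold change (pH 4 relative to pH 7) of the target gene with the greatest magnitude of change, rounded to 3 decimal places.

gene F: ΔΔCt = (29.04−15.02) − (30.29−15.42) = 14.02 − 14.87 = -0.85; fold change = 2^0.85 = 1.803
gene H: ΔΔCt = (18.16−15.02) − (23.66−15.42) = 3.14 − 8.24 = -5.10; fold change = 2^5.10 = 34.297
gene B: ΔΔCt = (30.95−15.02) − (27.31−15.42) = 15.93 − 11.89 = 4.04; fold change = 2^-4.04 = 0.061
gene H has the largest |ΔΔCt| = 5.10.

34.297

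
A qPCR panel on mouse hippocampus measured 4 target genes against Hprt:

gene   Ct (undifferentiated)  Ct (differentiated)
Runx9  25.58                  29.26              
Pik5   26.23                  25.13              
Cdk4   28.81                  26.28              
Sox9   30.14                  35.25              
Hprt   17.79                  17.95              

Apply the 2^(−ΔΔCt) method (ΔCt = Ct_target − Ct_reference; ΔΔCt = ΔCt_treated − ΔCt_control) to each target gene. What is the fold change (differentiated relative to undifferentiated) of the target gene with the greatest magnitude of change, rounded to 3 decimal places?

0.032

Runx9: ΔΔCt = (29.26−17.95) − (25.58−17.79) = 11.31 − 7.79 = 3.52; fold change = 2^-3.52 = 0.087
Pik5: ΔΔCt = (25.13−17.95) − (26.23−17.79) = 7.18 − 8.44 = -1.26; fold change = 2^1.26 = 2.395
Cdk4: ΔΔCt = (26.28−17.95) − (28.81−17.79) = 8.33 − 11.02 = -2.69; fold change = 2^2.69 = 6.453
Sox9: ΔΔCt = (35.25−17.95) − (30.14−17.79) = 17.30 − 12.35 = 4.95; fold change = 2^-4.95 = 0.032
Sox9 has the largest |ΔΔCt| = 4.95.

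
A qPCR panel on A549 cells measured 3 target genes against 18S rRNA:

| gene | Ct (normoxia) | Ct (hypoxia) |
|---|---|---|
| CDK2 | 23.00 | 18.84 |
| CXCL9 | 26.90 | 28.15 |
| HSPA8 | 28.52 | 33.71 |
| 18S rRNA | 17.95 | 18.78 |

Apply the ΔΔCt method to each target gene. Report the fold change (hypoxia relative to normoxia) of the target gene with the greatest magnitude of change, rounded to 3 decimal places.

31.779

CDK2: ΔΔCt = (18.84−18.78) − (23.00−17.95) = 0.06 − 5.05 = -4.99; fold change = 2^4.99 = 31.779
CXCL9: ΔΔCt = (28.15−18.78) − (26.90−17.95) = 9.37 − 8.95 = 0.42; fold change = 2^-0.42 = 0.747
HSPA8: ΔΔCt = (33.71−18.78) − (28.52−17.95) = 14.93 − 10.57 = 4.36; fold change = 2^-4.36 = 0.049
CDK2 has the largest |ΔΔCt| = 4.99.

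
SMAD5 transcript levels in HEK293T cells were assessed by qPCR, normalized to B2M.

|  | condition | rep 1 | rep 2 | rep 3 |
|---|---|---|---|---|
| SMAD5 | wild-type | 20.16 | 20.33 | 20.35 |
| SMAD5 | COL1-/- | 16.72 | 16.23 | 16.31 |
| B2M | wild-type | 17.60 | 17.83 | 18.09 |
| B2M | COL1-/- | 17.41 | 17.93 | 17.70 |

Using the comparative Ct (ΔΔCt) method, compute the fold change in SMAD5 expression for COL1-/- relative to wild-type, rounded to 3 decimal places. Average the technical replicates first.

Mean Ct: SMAD5 wild-type 20.280; SMAD5 COL1-/- 16.420; B2M wild-type 17.840; B2M COL1-/- 17.680
ΔCt(wild-type) = 20.280 − 17.840 = 2.440
ΔCt(COL1-/-) = 16.420 − 17.680 = -1.260
ΔΔCt = -1.260 − 2.440 = -3.700
Fold change = 2^(−(-3.700)) = 2^3.700 = 12.9960

12.996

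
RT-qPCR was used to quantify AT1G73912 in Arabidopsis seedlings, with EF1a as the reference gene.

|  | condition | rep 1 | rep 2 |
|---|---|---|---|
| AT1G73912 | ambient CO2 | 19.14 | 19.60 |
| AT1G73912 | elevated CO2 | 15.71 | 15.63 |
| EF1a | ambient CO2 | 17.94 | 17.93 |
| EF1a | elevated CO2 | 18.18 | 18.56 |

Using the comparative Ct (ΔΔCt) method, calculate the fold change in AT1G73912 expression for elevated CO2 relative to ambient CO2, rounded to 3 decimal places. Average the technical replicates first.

Mean Ct: AT1G73912 ambient CO2 19.370; AT1G73912 elevated CO2 15.670; EF1a ambient CO2 17.935; EF1a elevated CO2 18.370
ΔCt(ambient CO2) = 19.370 − 17.935 = 1.435
ΔCt(elevated CO2) = 15.670 − 18.370 = -2.700
ΔΔCt = -2.700 − 1.435 = -4.135
Fold change = 2^(−(-4.135)) = 2^4.135 = 17.5695

17.569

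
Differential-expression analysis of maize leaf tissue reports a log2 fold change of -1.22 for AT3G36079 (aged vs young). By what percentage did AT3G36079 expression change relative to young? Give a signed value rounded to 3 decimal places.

Fold change = 2^(-1.22) = 0.4293
Percent change = (FC − 1) × 100% = (0.4293 − 1) × 100 = -57.072%

-57.072%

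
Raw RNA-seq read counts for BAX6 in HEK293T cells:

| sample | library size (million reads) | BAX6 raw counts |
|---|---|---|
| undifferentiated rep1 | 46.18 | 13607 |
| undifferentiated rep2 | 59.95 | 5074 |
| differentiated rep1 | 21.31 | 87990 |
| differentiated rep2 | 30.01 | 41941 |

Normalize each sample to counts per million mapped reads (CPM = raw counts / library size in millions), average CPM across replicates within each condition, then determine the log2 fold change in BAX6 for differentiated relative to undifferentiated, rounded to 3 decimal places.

3.865

CPM(undifferentiated rep1) = 13607 / 46.18 = 294.6514
CPM(undifferentiated rep2) = 5074 / 59.95 = 84.6372
CPM(differentiated rep1) = 87990 / 21.31 = 4129.0474
CPM(differentiated rep2) = 41941 / 30.01 = 1397.5675
mean CPM(undifferentiated) = 189.6443; mean CPM(differentiated) = 2763.3074
Fold change = 2763.3074 / 189.6443 = 14.57100
log2(14.57100) = 3.8650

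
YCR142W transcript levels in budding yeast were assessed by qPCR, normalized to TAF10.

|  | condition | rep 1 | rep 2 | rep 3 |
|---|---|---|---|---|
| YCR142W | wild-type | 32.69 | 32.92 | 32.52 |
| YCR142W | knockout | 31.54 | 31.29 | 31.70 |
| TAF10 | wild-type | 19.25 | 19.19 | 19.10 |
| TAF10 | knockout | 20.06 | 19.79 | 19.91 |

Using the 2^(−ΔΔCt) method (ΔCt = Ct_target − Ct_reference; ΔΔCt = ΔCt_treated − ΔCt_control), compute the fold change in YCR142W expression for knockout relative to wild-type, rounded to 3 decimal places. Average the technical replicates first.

3.837

Mean Ct: YCR142W wild-type 32.710; YCR142W knockout 31.510; TAF10 wild-type 19.180; TAF10 knockout 19.920
ΔCt(wild-type) = 32.710 − 19.180 = 13.530
ΔCt(knockout) = 31.510 − 19.920 = 11.590
ΔΔCt = 11.590 − 13.530 = -1.940
Fold change = 2^(−(-1.940)) = 2^1.940 = 3.8371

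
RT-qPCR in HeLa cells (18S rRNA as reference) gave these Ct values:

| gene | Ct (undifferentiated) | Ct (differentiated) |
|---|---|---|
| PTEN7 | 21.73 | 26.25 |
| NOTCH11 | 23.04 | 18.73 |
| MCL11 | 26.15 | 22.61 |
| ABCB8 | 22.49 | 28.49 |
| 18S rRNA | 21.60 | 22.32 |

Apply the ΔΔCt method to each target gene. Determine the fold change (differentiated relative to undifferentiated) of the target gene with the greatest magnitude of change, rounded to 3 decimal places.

PTEN7: ΔΔCt = (26.25−22.32) − (21.73−21.60) = 3.93 − 0.13 = 3.80; fold change = 2^-3.80 = 0.072
NOTCH11: ΔΔCt = (18.73−22.32) − (23.04−21.60) = -3.59 − 1.44 = -5.03; fold change = 2^5.03 = 32.672
MCL11: ΔΔCt = (22.61−22.32) − (26.15−21.60) = 0.29 − 4.55 = -4.26; fold change = 2^4.26 = 19.160
ABCB8: ΔΔCt = (28.49−22.32) − (22.49−21.60) = 6.17 − 0.89 = 5.28; fold change = 2^-5.28 = 0.026
ABCB8 has the largest |ΔΔCt| = 5.28.

0.026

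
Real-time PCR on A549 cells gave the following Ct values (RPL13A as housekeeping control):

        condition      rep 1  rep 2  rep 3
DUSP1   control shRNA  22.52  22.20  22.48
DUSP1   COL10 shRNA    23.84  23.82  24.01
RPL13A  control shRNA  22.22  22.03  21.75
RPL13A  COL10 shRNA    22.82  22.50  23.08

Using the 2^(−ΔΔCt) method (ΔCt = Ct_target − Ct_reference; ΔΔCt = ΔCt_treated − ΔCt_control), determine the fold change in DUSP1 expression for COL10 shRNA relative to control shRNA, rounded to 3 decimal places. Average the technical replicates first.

0.620

Mean Ct: DUSP1 control shRNA 22.400; DUSP1 COL10 shRNA 23.890; RPL13A control shRNA 22.000; RPL13A COL10 shRNA 22.800
ΔCt(control shRNA) = 22.400 − 22.000 = 0.400
ΔCt(COL10 shRNA) = 23.890 − 22.800 = 1.090
ΔΔCt = 1.090 − 0.400 = 0.690
Fold change = 2^(−0.690) = 0.6199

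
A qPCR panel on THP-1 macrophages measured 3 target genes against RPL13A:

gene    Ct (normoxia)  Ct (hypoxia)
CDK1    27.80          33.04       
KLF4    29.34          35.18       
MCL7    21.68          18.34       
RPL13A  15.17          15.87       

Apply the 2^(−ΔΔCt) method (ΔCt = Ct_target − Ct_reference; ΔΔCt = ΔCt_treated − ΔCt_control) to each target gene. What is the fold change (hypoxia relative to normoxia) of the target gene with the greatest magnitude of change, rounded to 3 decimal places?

CDK1: ΔΔCt = (33.04−15.87) − (27.80−15.17) = 17.17 − 12.63 = 4.54; fold change = 2^-4.54 = 0.043
KLF4: ΔΔCt = (35.18−15.87) − (29.34−15.17) = 19.31 − 14.17 = 5.14; fold change = 2^-5.14 = 0.028
MCL7: ΔΔCt = (18.34−15.87) − (21.68−15.17) = 2.47 − 6.51 = -4.04; fold change = 2^4.04 = 16.450
KLF4 has the largest |ΔΔCt| = 5.14.

0.028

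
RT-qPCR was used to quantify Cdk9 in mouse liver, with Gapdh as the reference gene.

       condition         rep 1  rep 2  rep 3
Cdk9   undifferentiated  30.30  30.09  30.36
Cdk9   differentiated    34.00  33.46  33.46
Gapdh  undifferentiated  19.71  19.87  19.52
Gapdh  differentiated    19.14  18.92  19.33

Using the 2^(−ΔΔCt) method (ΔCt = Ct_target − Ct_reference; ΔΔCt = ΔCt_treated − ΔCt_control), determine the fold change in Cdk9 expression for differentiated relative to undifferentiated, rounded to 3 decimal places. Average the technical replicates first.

0.064

Mean Ct: Cdk9 undifferentiated 30.250; Cdk9 differentiated 33.640; Gapdh undifferentiated 19.700; Gapdh differentiated 19.130
ΔCt(undifferentiated) = 30.250 − 19.700 = 10.550
ΔCt(differentiated) = 33.640 − 19.130 = 14.510
ΔΔCt = 14.510 − 10.550 = 3.960
Fold change = 2^(−3.960) = 0.0643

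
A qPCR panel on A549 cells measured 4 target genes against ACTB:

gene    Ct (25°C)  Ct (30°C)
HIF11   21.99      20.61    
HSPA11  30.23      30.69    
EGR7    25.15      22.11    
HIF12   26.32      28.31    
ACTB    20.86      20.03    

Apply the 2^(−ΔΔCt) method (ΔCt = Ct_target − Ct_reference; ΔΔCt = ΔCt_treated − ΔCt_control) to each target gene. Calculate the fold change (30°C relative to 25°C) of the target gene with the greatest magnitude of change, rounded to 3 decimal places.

HIF11: ΔΔCt = (20.61−20.03) − (21.99−20.86) = 0.58 − 1.13 = -0.55; fold change = 2^0.55 = 1.464
HSPA11: ΔΔCt = (30.69−20.03) − (30.23−20.86) = 10.66 − 9.37 = 1.29; fold change = 2^-1.29 = 0.409
EGR7: ΔΔCt = (22.11−20.03) − (25.15−20.86) = 2.08 − 4.29 = -2.21; fold change = 2^2.21 = 4.627
HIF12: ΔΔCt = (28.31−20.03) − (26.32−20.86) = 8.28 − 5.46 = 2.82; fold change = 2^-2.82 = 0.142
HIF12 has the largest |ΔΔCt| = 2.82.

0.142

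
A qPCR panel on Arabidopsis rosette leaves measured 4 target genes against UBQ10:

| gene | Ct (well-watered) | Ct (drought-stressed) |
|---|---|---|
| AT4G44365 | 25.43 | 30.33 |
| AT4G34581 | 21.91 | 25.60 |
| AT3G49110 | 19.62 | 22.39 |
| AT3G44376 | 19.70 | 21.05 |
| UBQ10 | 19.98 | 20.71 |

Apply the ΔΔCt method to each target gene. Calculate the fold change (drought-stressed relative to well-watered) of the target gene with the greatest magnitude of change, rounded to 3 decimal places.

0.056

AT4G44365: ΔΔCt = (30.33−20.71) − (25.43−19.98) = 9.62 − 5.45 = 4.17; fold change = 2^-4.17 = 0.056
AT4G34581: ΔΔCt = (25.60−20.71) − (21.91−19.98) = 4.89 − 1.93 = 2.96; fold change = 2^-2.96 = 0.129
AT3G49110: ΔΔCt = (22.39−20.71) − (19.62−19.98) = 1.68 − (-0.36) = 2.04; fold change = 2^-2.04 = 0.243
AT3G44376: ΔΔCt = (21.05−20.71) − (19.70−19.98) = 0.34 − (-0.28) = 0.62; fold change = 2^-0.62 = 0.651
AT4G44365 has the largest |ΔΔCt| = 4.17.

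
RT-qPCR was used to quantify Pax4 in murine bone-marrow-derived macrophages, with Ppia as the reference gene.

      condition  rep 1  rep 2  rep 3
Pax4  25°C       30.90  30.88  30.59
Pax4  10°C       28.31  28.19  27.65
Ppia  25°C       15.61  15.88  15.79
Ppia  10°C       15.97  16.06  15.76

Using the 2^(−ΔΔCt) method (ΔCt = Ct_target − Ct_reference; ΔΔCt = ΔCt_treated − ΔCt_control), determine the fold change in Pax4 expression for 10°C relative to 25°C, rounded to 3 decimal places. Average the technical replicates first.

Mean Ct: Pax4 25°C 30.790; Pax4 10°C 28.050; Ppia 25°C 15.760; Ppia 10°C 15.930
ΔCt(25°C) = 30.790 − 15.760 = 15.030
ΔCt(10°C) = 28.050 − 15.930 = 12.120
ΔΔCt = 12.120 − 15.030 = -2.910
Fold change = 2^(−(-2.910)) = 2^2.910 = 7.5162

7.516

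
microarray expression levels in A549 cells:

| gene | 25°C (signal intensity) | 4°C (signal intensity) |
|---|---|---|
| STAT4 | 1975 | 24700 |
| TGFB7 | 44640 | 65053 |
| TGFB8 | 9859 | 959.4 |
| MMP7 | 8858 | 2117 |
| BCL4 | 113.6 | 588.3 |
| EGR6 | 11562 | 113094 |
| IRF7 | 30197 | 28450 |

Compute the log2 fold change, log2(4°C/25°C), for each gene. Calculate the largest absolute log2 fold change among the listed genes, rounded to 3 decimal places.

log2(24700/1975) = 3.645  (STAT4)
log2(65053/44640) = 0.543  (TGFB7)
log2(959.4/9859) = -3.361  (TGFB8)
log2(2117/8858) = -2.065  (MMP7)
log2(588.3/113.6) = 2.373  (BCL4)
log2(113094/11562) = 3.290  (EGR6)
log2(28450/30197) = -0.086  (IRF7)
The largest magnitude belongs to STAT4.

3.645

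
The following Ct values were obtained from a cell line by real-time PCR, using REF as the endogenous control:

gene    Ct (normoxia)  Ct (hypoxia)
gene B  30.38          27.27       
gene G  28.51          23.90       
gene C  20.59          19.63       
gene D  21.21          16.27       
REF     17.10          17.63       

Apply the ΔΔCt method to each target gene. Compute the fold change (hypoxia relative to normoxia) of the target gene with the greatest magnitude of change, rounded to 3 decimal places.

gene B: ΔΔCt = (27.27−17.63) − (30.38−17.10) = 9.64 − 13.28 = -3.64; fold change = 2^3.64 = 12.467
gene G: ΔΔCt = (23.90−17.63) − (28.51−17.10) = 6.27 − 11.41 = -5.14; fold change = 2^5.14 = 35.261
gene C: ΔΔCt = (19.63−17.63) − (20.59−17.10) = 2.00 − 3.49 = -1.49; fold change = 2^1.49 = 2.809
gene D: ΔΔCt = (16.27−17.63) − (21.21−17.10) = -1.36 − 4.11 = -5.47; fold change = 2^5.47 = 44.324
gene D has the largest |ΔΔCt| = 5.47.

44.324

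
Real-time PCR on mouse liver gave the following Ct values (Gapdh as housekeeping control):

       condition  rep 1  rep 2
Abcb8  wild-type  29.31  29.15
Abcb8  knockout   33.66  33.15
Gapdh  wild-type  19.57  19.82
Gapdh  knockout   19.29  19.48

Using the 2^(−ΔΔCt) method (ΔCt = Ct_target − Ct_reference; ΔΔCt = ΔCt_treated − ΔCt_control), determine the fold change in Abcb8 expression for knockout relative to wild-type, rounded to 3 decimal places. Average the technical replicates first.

0.045

Mean Ct: Abcb8 wild-type 29.230; Abcb8 knockout 33.405; Gapdh wild-type 19.695; Gapdh knockout 19.385
ΔCt(wild-type) = 29.230 − 19.695 = 9.535
ΔCt(knockout) = 33.405 − 19.385 = 14.020
ΔΔCt = 14.020 − 9.535 = 4.485
Fold change = 2^(−4.485) = 0.0447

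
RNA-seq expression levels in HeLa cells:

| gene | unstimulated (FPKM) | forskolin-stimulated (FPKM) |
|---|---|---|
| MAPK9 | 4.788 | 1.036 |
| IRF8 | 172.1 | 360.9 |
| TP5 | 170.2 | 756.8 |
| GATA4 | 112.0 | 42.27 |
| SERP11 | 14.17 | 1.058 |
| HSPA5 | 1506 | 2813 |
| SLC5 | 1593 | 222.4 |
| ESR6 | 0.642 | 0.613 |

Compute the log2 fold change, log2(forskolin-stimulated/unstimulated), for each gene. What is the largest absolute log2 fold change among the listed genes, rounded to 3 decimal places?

log2(1.036/4.788) = -2.208  (MAPK9)
log2(360.9/172.1) = 1.068  (IRF8)
log2(756.8/170.2) = 2.153  (TP5)
log2(42.27/112.0) = -1.406  (GATA4)
log2(1.058/14.17) = -3.743  (SERP11)
log2(2813/1506) = 0.901  (HSPA5)
log2(222.4/1593) = -2.841  (SLC5)
log2(0.613/0.642) = -0.067  (ESR6)
The largest magnitude belongs to SERP11.

3.743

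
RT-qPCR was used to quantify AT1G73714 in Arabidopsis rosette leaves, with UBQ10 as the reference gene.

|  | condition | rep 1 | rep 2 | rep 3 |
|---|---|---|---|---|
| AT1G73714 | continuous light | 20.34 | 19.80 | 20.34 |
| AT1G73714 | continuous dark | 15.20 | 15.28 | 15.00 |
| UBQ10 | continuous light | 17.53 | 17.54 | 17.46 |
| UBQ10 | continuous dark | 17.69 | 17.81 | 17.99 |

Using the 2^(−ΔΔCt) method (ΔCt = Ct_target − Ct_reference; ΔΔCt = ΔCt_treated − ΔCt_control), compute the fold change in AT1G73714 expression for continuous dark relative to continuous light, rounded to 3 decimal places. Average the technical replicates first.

Mean Ct: AT1G73714 continuous light 20.160; AT1G73714 continuous dark 15.160; UBQ10 continuous light 17.510; UBQ10 continuous dark 17.830
ΔCt(continuous light) = 20.160 − 17.510 = 2.650
ΔCt(continuous dark) = 15.160 − 17.830 = -2.670
ΔΔCt = -2.670 − 2.650 = -5.320
Fold change = 2^(−(-5.320)) = 2^5.320 = 39.9466

39.947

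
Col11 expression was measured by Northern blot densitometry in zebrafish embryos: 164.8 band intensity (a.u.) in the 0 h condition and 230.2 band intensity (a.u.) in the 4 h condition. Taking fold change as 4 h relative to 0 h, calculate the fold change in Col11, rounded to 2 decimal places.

1.40

Fold change = 230.2 / 164.8 = 1.397
Col11 is upregulated.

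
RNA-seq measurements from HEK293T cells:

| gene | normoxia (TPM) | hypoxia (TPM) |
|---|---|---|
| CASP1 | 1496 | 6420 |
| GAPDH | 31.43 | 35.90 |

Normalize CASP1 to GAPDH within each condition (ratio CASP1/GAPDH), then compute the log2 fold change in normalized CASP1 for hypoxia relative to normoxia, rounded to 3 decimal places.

1.910

CASP1/GAPDH (normoxia) = 1496 / 31.43 = 47.598
CASP1/GAPDH (hypoxia) = 6420 / 35.90 = 178.83
Fold change = 178.83 / 47.598 = 3.7571
log2(3.7571) = 1.9096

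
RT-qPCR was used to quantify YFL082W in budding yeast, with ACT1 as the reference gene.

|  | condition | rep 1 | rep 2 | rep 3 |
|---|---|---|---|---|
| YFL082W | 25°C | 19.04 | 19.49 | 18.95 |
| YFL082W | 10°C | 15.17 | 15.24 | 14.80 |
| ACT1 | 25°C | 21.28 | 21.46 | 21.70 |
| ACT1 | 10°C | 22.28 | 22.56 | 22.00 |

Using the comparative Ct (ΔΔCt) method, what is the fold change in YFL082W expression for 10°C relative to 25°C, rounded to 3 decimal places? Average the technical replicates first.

Mean Ct: YFL082W 25°C 19.160; YFL082W 10°C 15.070; ACT1 25°C 21.480; ACT1 10°C 22.280
ΔCt(25°C) = 19.160 − 21.480 = -2.320
ΔCt(10°C) = 15.070 − 22.280 = -7.210
ΔΔCt = -7.210 − (-2.320) = -4.890
Fold change = 2^(−(-4.890)) = 2^4.890 = 29.6508

29.651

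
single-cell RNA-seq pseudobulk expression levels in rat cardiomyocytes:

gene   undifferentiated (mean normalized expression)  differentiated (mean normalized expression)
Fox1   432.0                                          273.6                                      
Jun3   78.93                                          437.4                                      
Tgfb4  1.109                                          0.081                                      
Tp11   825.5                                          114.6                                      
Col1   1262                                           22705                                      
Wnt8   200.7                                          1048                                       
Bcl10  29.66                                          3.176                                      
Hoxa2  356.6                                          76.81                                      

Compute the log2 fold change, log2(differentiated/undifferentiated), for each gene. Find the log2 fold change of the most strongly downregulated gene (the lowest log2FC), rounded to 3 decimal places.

log2(273.6/432.0) = -0.659  (Fox1)
log2(437.4/78.93) = 2.470  (Jun3)
log2(0.081/1.109) = -3.775  (Tgfb4)
log2(114.6/825.5) = -2.849  (Tp11)
log2(22705/1262) = 4.169  (Col1)
log2(1048/200.7) = 2.385  (Wnt8)
log2(3.176/29.66) = -3.223  (Bcl10)
log2(76.81/356.6) = -2.215  (Hoxa2)
Tgfb4 is most strongly downregulated.

-3.775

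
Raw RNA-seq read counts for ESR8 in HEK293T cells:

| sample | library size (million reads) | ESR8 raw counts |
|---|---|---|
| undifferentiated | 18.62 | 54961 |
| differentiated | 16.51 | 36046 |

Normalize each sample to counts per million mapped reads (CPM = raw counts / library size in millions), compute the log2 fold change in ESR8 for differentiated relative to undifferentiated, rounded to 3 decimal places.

-0.435

CPM(undifferentiated) = 54961 / 18.62 = 2951.7186
CPM(differentiated) = 36046 / 16.51 = 2183.2829
Fold change = 2183.2829 / 2951.7186 = 0.73966
log2(0.73966) = -0.4351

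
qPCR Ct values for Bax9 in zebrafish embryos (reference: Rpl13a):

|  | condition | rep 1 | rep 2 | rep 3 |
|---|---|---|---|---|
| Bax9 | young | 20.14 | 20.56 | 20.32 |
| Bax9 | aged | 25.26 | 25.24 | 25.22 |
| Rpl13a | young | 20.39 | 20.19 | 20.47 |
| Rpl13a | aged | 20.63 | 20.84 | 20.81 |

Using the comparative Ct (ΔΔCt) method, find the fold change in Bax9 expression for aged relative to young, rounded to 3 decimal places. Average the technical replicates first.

0.045

Mean Ct: Bax9 young 20.340; Bax9 aged 25.240; Rpl13a young 20.350; Rpl13a aged 20.760
ΔCt(young) = 20.340 − 20.350 = -0.010
ΔCt(aged) = 25.240 − 20.760 = 4.480
ΔΔCt = 4.480 − (-0.010) = 4.490
Fold change = 2^(−4.490) = 0.0445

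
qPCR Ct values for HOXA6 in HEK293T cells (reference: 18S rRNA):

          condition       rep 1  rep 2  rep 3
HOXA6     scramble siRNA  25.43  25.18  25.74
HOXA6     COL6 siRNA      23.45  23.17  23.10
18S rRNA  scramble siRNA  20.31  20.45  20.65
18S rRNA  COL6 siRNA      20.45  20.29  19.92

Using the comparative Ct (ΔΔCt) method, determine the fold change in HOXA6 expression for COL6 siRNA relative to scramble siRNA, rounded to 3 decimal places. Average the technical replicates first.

Mean Ct: HOXA6 scramble siRNA 25.450; HOXA6 COL6 siRNA 23.240; 18S rRNA scramble siRNA 20.470; 18S rRNA COL6 siRNA 20.220
ΔCt(scramble siRNA) = 25.450 − 20.470 = 4.980
ΔCt(COL6 siRNA) = 23.240 − 20.220 = 3.020
ΔΔCt = 3.020 − 4.980 = -1.960
Fold change = 2^(−(-1.960)) = 2^1.960 = 3.8906

3.891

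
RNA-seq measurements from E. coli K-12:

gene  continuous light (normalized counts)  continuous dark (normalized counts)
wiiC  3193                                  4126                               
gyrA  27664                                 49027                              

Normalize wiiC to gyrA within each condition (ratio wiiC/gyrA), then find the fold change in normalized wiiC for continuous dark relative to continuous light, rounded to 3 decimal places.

wiiC/gyrA (continuous light) = 3193 / 27664 = 0.11542
wiiC/gyrA (continuous dark) = 4126 / 49027 = 0.084158
Fold change = 0.084158 / 0.11542 = 0.7291

0.729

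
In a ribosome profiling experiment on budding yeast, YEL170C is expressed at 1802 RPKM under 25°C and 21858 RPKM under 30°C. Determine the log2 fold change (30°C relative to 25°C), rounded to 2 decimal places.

3.60

Fold change = 21858 / 1802 = 12.1299
log2(12.1299) = 3.600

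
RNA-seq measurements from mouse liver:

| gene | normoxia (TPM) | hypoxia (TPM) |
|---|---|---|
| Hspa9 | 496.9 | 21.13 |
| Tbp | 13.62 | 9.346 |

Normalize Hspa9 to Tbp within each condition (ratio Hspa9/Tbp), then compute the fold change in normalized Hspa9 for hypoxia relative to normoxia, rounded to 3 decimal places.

Hspa9/Tbp (normoxia) = 496.9 / 13.62 = 36.483
Hspa9/Tbp (hypoxia) = 21.13 / 9.346 = 2.2609
Fold change = 2.2609 / 36.483 = 0.0620

0.062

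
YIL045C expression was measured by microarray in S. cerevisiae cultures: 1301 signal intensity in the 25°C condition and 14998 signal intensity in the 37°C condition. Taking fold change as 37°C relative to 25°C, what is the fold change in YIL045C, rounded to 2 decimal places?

11.53

Fold change = 14998 / 1301 = 11.528
YIL045C is upregulated.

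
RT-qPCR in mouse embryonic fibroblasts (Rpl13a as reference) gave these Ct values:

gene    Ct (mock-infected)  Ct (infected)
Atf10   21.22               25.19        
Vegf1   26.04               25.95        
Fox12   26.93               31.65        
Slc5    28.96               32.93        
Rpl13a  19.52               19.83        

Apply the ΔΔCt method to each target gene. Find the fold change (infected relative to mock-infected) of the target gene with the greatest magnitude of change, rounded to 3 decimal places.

Atf10: ΔΔCt = (25.19−19.83) − (21.22−19.52) = 5.36 − 1.70 = 3.66; fold change = 2^-3.66 = 0.079
Vegf1: ΔΔCt = (25.95−19.83) − (26.04−19.52) = 6.12 − 6.52 = -0.40; fold change = 2^0.40 = 1.320
Fox12: ΔΔCt = (31.65−19.83) − (26.93−19.52) = 11.82 − 7.41 = 4.41; fold change = 2^-4.41 = 0.047
Slc5: ΔΔCt = (32.93−19.83) − (28.96−19.52) = 13.10 − 9.44 = 3.66; fold change = 2^-3.66 = 0.079
Fox12 has the largest |ΔΔCt| = 4.41.

0.047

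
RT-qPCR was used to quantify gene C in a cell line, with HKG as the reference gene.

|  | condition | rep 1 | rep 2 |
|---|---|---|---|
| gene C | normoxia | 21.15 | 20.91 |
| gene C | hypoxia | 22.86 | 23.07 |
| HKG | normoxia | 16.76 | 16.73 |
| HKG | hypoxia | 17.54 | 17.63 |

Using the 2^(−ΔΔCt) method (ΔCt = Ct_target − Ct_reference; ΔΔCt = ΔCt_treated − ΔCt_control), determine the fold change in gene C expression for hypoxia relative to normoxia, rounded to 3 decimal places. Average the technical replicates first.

0.468

Mean Ct: gene C normoxia 21.030; gene C hypoxia 22.965; HKG normoxia 16.745; HKG hypoxia 17.585
ΔCt(normoxia) = 21.030 − 16.745 = 4.285
ΔCt(hypoxia) = 22.965 − 17.585 = 5.380
ΔΔCt = 5.380 − 4.285 = 1.095
Fold change = 2^(−1.095) = 0.4681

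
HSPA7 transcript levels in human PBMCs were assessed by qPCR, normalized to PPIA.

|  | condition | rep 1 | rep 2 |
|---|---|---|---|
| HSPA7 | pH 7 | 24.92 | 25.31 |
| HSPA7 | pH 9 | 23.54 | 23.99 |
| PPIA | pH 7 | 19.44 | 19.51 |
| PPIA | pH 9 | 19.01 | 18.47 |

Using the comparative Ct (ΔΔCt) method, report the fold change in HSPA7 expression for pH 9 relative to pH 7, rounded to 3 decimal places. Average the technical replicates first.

1.532

Mean Ct: HSPA7 pH 7 25.115; HSPA7 pH 9 23.765; PPIA pH 7 19.475; PPIA pH 9 18.740
ΔCt(pH 7) = 25.115 − 19.475 = 5.640
ΔCt(pH 9) = 23.765 − 18.740 = 5.025
ΔΔCt = 5.025 − 5.640 = -0.615
Fold change = 2^(−(-0.615)) = 2^0.615 = 1.5316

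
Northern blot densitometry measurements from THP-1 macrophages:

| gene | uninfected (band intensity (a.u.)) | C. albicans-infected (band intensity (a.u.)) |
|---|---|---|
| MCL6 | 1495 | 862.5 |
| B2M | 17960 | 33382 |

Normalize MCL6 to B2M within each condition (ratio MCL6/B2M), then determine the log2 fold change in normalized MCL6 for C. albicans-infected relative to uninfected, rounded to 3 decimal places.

MCL6/B2M (uninfected) = 1495 / 17960 = 0.083241
MCL6/B2M (C. albicans-infected) = 862.5 / 33382 = 0.025837
Fold change = 0.025837 / 0.083241 = 0.3104
log2(0.3104) = -1.6878

-1.688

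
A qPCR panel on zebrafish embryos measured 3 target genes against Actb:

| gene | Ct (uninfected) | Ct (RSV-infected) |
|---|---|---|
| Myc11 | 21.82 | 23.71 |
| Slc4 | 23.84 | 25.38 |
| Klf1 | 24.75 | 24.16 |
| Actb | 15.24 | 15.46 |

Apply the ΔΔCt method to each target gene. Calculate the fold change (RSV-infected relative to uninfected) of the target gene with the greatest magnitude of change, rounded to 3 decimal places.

Myc11: ΔΔCt = (23.71−15.46) − (21.82−15.24) = 8.25 − 6.58 = 1.67; fold change = 2^-1.67 = 0.314
Slc4: ΔΔCt = (25.38−15.46) − (23.84−15.24) = 9.92 − 8.60 = 1.32; fold change = 2^-1.32 = 0.401
Klf1: ΔΔCt = (24.16−15.46) − (24.75−15.24) = 8.70 − 9.51 = -0.81; fold change = 2^0.81 = 1.753
Myc11 has the largest |ΔΔCt| = 1.67.

0.314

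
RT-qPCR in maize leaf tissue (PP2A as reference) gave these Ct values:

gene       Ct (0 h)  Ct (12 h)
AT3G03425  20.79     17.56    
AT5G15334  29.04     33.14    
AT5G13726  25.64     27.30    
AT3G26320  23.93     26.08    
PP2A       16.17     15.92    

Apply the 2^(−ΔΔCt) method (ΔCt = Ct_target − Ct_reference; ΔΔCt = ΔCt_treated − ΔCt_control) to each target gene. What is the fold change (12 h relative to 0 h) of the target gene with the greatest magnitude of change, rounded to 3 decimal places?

0.049

AT3G03425: ΔΔCt = (17.56−15.92) − (20.79−16.17) = 1.64 − 4.62 = -2.98; fold change = 2^2.98 = 7.890
AT5G15334: ΔΔCt = (33.14−15.92) − (29.04−16.17) = 17.22 − 12.87 = 4.35; fold change = 2^-4.35 = 0.049
AT5G13726: ΔΔCt = (27.30−15.92) − (25.64−16.17) = 11.38 − 9.47 = 1.91; fold change = 2^-1.91 = 0.266
AT3G26320: ΔΔCt = (26.08−15.92) − (23.93−16.17) = 10.16 − 7.76 = 2.40; fold change = 2^-2.40 = 0.189
AT5G15334 has the largest |ΔΔCt| = 4.35.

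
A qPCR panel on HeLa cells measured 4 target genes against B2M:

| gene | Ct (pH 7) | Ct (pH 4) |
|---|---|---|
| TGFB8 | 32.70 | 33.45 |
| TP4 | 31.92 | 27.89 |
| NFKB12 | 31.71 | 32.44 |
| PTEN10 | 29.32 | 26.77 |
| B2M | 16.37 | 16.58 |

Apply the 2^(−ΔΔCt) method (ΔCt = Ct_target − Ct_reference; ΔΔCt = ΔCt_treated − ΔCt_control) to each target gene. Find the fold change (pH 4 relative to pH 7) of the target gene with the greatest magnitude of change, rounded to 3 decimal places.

TGFB8: ΔΔCt = (33.45−16.58) − (32.70−16.37) = 16.87 − 16.33 = 0.54; fold change = 2^-0.54 = 0.688
TP4: ΔΔCt = (27.89−16.58) − (31.92−16.37) = 11.31 − 15.55 = -4.24; fold change = 2^4.24 = 18.896
NFKB12: ΔΔCt = (32.44−16.58) − (31.71−16.37) = 15.86 − 15.34 = 0.52; fold change = 2^-0.52 = 0.697
PTEN10: ΔΔCt = (26.77−16.58) − (29.32−16.37) = 10.19 − 12.95 = -2.76; fold change = 2^2.76 = 6.774
TP4 has the largest |ΔΔCt| = 4.24.

18.896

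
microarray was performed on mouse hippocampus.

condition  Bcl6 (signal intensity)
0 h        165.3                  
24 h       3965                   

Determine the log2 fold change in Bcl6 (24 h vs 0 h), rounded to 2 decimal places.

Fold change = 3965 / 165.3 = 23.9867
log2(23.9867) = 4.584

4.58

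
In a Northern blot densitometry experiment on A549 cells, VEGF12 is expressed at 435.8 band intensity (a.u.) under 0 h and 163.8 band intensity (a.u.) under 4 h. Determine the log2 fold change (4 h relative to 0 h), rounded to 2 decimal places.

-1.41

Fold change = 163.8 / 435.8 = 0.3759
log2(0.3759) = -1.412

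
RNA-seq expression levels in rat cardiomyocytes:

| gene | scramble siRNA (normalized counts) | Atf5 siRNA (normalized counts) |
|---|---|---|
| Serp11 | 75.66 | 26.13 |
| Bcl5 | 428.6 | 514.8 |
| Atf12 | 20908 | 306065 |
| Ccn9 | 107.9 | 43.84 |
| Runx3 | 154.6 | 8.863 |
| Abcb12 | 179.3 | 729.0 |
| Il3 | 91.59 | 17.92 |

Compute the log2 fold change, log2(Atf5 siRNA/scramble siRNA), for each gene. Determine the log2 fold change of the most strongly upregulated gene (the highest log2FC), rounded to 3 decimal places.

log2(26.13/75.66) = -1.534  (Serp11)
log2(514.8/428.6) = 0.264  (Bcl5)
log2(306065/20908) = 3.872  (Atf12)
log2(43.84/107.9) = -1.299  (Ccn9)
log2(8.863/154.6) = -4.125  (Runx3)
log2(729.0/179.3) = 2.024  (Abcb12)
log2(17.92/91.59) = -2.354  (Il3)
Atf12 is most strongly upregulated.

3.872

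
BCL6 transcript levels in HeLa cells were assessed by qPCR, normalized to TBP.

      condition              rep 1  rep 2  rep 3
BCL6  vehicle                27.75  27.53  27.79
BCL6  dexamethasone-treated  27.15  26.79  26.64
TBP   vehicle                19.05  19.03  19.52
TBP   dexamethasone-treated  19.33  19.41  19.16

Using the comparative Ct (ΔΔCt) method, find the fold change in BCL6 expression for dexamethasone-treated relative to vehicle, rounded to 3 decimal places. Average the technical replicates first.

1.905

Mean Ct: BCL6 vehicle 27.690; BCL6 dexamethasone-treated 26.860; TBP vehicle 19.200; TBP dexamethasone-treated 19.300
ΔCt(vehicle) = 27.690 − 19.200 = 8.490
ΔCt(dexamethasone-treated) = 26.860 − 19.300 = 7.560
ΔΔCt = 7.560 − 8.490 = -0.930
Fold change = 2^(−(-0.930)) = 2^0.930 = 1.9053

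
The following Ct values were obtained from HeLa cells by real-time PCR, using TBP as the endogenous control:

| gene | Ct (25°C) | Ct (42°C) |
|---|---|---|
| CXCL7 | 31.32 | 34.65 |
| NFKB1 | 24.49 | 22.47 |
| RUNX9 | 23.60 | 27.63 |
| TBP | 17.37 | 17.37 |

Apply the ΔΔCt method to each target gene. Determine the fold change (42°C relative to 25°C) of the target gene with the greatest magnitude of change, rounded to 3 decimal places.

0.061

CXCL7: ΔΔCt = (34.65−17.37) − (31.32−17.37) = 17.28 − 13.95 = 3.33; fold change = 2^-3.33 = 0.099
NFKB1: ΔΔCt = (22.47−17.37) − (24.49−17.37) = 5.10 − 7.12 = -2.02; fold change = 2^2.02 = 4.056
RUNX9: ΔΔCt = (27.63−17.37) − (23.60−17.37) = 10.26 − 6.23 = 4.03; fold change = 2^-4.03 = 0.061
RUNX9 has the largest |ΔΔCt| = 4.03.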